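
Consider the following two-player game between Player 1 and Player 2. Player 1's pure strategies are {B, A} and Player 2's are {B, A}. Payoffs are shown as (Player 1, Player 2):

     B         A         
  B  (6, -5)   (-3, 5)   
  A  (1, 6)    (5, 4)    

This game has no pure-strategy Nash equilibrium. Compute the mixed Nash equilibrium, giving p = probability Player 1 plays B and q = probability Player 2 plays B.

Player 2's indifference between B and A determines Player 1's mixing probability p:
  Player 2's expected payoff from B: p·(-5) + (1−p)·6 = -11p + 6
  Player 2's expected payoff from A: p·5 + (1−p)·4 = p + 4
  -11p + 6 = p + 4  ⇒  -12p = -2  ⇒  p = 1/6.
For Player 1 to be willing to mix, Player 1 must be indifferent between B and A, which pins down Player 2's mix.
  Player 1's expected payoff from B: q·6 + (1−q)·(-3) = 9q - 3
  Player 1's expected payoff from A: q·1 + (1−q)·5 = -4q + 5
  9q - 3 = -4q + 5  ⇒  13q = 8  ⇒  q = 8/13.

p = 1/6, q = 8/13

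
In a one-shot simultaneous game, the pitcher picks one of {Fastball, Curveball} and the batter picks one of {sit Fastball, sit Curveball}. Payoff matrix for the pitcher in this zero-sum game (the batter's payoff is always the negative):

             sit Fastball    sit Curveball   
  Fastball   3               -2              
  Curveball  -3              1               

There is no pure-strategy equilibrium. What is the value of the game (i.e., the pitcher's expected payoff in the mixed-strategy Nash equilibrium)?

v = -1/3

In a mixed equilibrium the pitcher is indifferent between Fastball and Curveball; this condition fixes q.
  the pitcher's expected payoff from Fastball: q·3 + (1−q)·(-2) = 5q - 2
  the pitcher's expected payoff from Curveball: q·(-3) + (1−q)·1 = -4q + 1
  5q - 2 = -4q + 1  ⇒  9q = 3  ⇒  q = 1/3.
The value is the pitcher's expected payoff against this mix (using Fastball): (1/3)·3 + (2/3)·(-2) = -1/3.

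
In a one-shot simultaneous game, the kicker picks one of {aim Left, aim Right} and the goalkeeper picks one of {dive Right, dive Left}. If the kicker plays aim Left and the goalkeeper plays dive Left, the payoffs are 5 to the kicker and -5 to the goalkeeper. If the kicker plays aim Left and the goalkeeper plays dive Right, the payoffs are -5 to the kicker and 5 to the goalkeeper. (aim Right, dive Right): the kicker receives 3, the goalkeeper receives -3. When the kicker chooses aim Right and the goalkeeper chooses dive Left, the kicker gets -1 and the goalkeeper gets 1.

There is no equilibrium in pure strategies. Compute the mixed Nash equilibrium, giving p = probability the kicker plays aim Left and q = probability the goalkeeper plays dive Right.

p = 2/7, q = 3/7

The kicker's mix must leave the goalkeeper indifferent between dive Right and dive Left.
  the goalkeeper's payoff from dive Right: p·5 + (1−p)·(-3) = 8p - 3
  the goalkeeper's payoff from dive Left: p·(-5) + (1−p)·1 = -6p + 1
  8p - 3 = -6p + 1  ⇒  14p = 4  ⇒  p = 2/7.
Set the kicker's expected payoff from aim Left equal to that from aim Right:
  the kicker's payoff from aim Left: q·(-5) + (1−q)·5 = -10q + 5
  the kicker's payoff from aim Right: q·3 + (1−q)·(-1) = 4q - 1
  -10q + 5 = 4q - 1  ⇒  -14q = -6  ⇒  q = 3/7.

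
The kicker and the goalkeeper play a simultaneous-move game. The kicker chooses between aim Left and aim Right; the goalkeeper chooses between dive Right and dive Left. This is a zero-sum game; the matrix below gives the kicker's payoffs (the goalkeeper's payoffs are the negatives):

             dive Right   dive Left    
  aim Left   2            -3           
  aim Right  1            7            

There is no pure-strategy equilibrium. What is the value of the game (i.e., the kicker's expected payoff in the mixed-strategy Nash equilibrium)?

v = 17/11

The goalkeeper's mix must leave the kicker indifferent between aim Left and aim Right.
  the kicker's expected payoff from aim Left: q·2 + (1−q)·(-3) = 5q - 3
  the kicker's expected payoff from aim Right: q·1 + (1−q)·7 = -6q + 7
  5q - 3 = -6q + 7  ⇒  11q = 10  ⇒  q = 10/11.
The value is the kicker's expected payoff against this mix (using aim Left): (10/11)·2 + (1/11)·(-3) = 17/11.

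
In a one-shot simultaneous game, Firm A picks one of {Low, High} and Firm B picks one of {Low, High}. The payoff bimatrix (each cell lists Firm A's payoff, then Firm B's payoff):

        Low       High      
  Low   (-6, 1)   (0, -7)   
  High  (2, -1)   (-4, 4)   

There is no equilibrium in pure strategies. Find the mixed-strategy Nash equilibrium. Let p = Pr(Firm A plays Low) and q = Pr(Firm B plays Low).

p = 5/13, q = 1/3

Firm B's indifference between Low and High determines Firm A's mixing probability p:
  Firm B's payoff to Low: p·1 + (1−p)·(-1) = 2p - 1
  Firm B's payoff to High: p·(-7) + (1−p)·4 = -11p + 4
  2p - 1 = -11p + 4  ⇒  13p = 5  ⇒  p = 5/13.
Set Firm A's expected payoff from Low equal to that from High:
  Firm A's payoff from Low: q·(-6) + (1−q)·0 = -6q
  Firm A's payoff from High: q·2 + (1−q)·(-4) = 6q - 4
  -6q = 6q - 4  ⇒  -12q = -4  ⇒  q = 1/3.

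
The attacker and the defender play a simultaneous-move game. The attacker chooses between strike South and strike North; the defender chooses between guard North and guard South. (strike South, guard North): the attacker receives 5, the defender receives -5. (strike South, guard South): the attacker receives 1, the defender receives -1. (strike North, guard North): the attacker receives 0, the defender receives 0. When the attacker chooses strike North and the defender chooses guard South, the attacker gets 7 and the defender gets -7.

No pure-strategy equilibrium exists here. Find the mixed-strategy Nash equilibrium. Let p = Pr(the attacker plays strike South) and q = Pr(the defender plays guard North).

In a mixed equilibrium the defender is indifferent between guard North and guard South; this condition fixes p.
  the defender's payoff from guard North: p·(-5) + (1−p)·0 = -5p
  the defender's payoff from guard South: p·(-1) + (1−p)·(-7) = 6p - 7
  -5p = 6p - 7  ⇒  -11p = -7  ⇒  p = 7/11.
For the attacker to be willing to mix, the attacker must be indifferent between strike South and strike North, which pins down the defender's mix.
  the attacker's payoff from strike South: q·5 + (1−q)·1 = 4q + 1
  the attacker's payoff from strike North: q·0 + (1−q)·7 = -7q + 7
  4q + 1 = -7q + 7  ⇒  11q = 6  ⇒  q = 6/11.

p = 7/11, q = 6/11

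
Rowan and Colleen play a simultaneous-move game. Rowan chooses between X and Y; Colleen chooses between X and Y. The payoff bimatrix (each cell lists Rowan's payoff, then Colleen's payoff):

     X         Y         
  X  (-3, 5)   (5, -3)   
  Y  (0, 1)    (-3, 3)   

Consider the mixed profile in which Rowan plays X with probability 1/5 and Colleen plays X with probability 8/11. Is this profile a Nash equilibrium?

Check Colleen's indifference given Rowan's mix p = 1/5:
  payoff from X = 9/5; payoff from Y = 9/5 — equal.
Check Rowan's indifference given Colleen's mix q = 8/11:
  payoff from X = -9/11; payoff from Y = -9/11 — equal.
Both players are indifferent, so neither can profitably deviate.

Yes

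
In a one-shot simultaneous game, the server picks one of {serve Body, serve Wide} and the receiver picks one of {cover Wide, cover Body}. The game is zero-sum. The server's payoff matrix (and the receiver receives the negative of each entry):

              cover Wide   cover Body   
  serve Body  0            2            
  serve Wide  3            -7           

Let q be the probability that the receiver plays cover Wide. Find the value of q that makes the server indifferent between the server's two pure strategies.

q = 3/4

The server's indifference between serve Body and serve Wide determines the receiver's mixing probability q:
  the server's expected payoff from serve Body: q·0 + (1−q)·2 = -2q + 2
  the server's expected payoff from serve Wide: q·3 + (1−q)·(-7) = 10q - 7
  -2q + 2 = 10q - 7  ⇒  -12q = -9  ⇒  q = 3/4.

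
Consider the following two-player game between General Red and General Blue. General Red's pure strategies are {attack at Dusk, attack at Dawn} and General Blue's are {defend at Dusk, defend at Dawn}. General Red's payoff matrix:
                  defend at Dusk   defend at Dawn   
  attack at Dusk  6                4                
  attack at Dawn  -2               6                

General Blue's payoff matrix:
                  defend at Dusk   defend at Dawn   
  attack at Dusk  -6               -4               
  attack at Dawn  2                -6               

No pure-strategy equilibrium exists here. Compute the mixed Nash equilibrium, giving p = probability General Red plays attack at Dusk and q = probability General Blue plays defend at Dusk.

p = 4/5, q = 1/5

In a mixed equilibrium General Blue is indifferent between defend at Dusk and defend at Dawn; this condition fixes p.
  General Blue's payoff from defend at Dusk: p·(-6) + (1−p)·2 = -8p + 2
  General Blue's payoff from defend at Dawn: p·(-4) + (1−p)·(-6) = 2p - 6
  -8p + 2 = 2p - 6  ⇒  -10p = -8  ⇒  p = 4/5.
Set General Red's expected payoff from attack at Dusk equal to that from attack at Dawn:
  General Red's expected payoff from attack at Dusk: q·6 + (1−q)·4 = 2q + 4
  General Red's expected payoff from attack at Dawn: q·(-2) + (1−q)·6 = -8q + 6
  2q + 4 = -8q + 6  ⇒  10q = 2  ⇒  q = 1/5.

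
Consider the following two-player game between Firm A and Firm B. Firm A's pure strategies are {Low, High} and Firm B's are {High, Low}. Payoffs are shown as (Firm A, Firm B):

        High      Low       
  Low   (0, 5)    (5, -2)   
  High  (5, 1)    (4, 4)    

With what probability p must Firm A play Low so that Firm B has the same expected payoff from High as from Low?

p = 3/10

Firm A's mix must leave Firm B indifferent between High and Low.
  Firm B's payoff from High: p·5 + (1−p)·1 = 4p + 1
  Firm B's payoff from Low: p·(-2) + (1−p)·4 = -6p + 4
  4p + 1 = -6p + 4  ⇒  10p = 3  ⇒  p = 3/10.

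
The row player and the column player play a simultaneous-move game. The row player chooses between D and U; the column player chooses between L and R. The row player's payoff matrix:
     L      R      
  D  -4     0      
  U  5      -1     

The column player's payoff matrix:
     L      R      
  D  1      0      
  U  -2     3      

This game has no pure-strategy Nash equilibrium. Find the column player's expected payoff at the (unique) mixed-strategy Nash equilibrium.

For the column player to be willing to mix, the column player must be indifferent between L and R, which pins down the row player's mix.
  the column player's expected payoff from L: p·1 + (1−p)·(-2) = 3p - 2
  the column player's expected payoff from R: p·0 + (1−p)·3 = -3p + 3
  3p - 2 = -3p + 3  ⇒  6p = 5  ⇒  p = 5/6.
At equilibrium the column player is indifferent across columns, so the column player's payoff equals the payoff from L: (5/6)·1 + (1/6)·(-2) = 1/2.

1/2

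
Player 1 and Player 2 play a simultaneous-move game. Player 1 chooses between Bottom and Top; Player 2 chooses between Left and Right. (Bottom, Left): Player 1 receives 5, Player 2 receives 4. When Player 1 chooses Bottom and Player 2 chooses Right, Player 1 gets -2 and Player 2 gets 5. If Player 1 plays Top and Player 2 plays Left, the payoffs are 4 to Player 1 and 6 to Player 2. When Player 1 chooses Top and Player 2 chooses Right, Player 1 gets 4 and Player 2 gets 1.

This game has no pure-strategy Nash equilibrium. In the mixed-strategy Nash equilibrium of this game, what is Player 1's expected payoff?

4

Set Player 1's expected payoff from Bottom equal to that from Top:
  Player 1's payoff to Bottom: q·5 + (1−q)·(-2) = 7q - 2
  Player 1's payoff to Top: q·4 + (1−q)·4 = 4
  7q - 2 = 4  ⇒  7q = 6  ⇒  q = 6/7.
At equilibrium Player 1 is indifferent across rows, so Player 1's payoff equals the payoff from Bottom: (6/7)·5 + (1/7)·(-2) = 4.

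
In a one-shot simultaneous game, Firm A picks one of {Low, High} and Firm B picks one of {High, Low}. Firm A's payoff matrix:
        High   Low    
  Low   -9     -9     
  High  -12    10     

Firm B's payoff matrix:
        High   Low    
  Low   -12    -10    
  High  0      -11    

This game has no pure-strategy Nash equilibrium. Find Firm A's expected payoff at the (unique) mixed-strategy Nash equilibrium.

-9

In a mixed equilibrium Firm A is indifferent between Low and High; this condition fixes q.
  Firm A's expected payoff from Low: q·(-9) + (1−q)·(-9) = -9
  Firm A's expected payoff from High: q·(-12) + (1−q)·10 = -22q + 10
  -9 = -22q + 10  ⇒  22q = 19  ⇒  q = 19/22.
At equilibrium Firm A is indifferent across rows, so Firm A's payoff equals the payoff from Low: (19/22)·(-9) + (3/22)·(-9) = -9.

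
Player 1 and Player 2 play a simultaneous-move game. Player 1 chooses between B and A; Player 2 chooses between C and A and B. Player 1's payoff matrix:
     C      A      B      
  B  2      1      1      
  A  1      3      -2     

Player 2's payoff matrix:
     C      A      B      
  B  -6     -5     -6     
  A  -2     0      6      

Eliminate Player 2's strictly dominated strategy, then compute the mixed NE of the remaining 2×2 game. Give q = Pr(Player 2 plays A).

q = 3/5

Player 2's strategy C is strictly dominated by A: -5 > -6 and 0 > -2. Eliminate C.
Player 2's mix must leave Player 1 indifferent between B and A.
  Player 1's payoff to B: q·1 + (1−q)·1 = 1
  Player 1's payoff to A: q·3 + (1−q)·(-2) = 5q - 2
  1 = 5q - 2  ⇒  -5q = -3  ⇒  q = 3/5.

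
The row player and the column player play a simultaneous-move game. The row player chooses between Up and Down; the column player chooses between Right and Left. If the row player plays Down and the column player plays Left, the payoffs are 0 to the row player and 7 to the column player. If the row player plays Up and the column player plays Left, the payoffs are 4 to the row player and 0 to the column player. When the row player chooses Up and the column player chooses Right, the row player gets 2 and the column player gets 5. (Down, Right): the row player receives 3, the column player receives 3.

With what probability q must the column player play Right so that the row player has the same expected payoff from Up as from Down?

q = 4/5

In a mixed equilibrium the row player is indifferent between Up and Down; this condition fixes q.
  the row player's payoff to Up: q·2 + (1−q)·4 = -2q + 4
  the row player's payoff to Down: q·3 + (1−q)·0 = 3q
  -2q + 4 = 3q  ⇒  -5q = -4  ⇒  q = 4/5.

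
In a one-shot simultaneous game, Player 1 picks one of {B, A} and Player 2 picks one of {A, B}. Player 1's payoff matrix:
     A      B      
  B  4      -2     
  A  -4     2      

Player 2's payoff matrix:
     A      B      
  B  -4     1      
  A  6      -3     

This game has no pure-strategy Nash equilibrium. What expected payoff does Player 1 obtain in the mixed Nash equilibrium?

0

In a mixed equilibrium Player 1 is indifferent between B and A; this condition fixes q.
  Player 1's payoff from B: q·4 + (1−q)·(-2) = 6q - 2
  Player 1's payoff from A: q·(-4) + (1−q)·2 = -6q + 2
  6q - 2 = -6q + 2  ⇒  12q = 4  ⇒  q = 1/3.
At equilibrium Player 1 is indifferent across rows, so Player 1's payoff equals the payoff from B: (1/3)·4 + (2/3)·(-2) = 0.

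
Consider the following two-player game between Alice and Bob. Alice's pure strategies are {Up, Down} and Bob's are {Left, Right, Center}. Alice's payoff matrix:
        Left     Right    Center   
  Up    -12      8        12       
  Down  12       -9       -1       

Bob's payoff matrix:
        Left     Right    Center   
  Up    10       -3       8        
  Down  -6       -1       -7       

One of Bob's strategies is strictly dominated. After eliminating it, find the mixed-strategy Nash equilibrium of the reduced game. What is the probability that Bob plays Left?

Bob's strategy Center is strictly dominated by Left: 10 > 8 and -6 > -7. Eliminate Center.
Bob's mix must leave Alice indifferent between Up and Down.
  Alice's expected payoff from Up: q·(-12) + (1−q)·8 = -20q + 8
  Alice's expected payoff from Down: q·12 + (1−q)·(-9) = 21q - 9
  -20q + 8 = 21q - 9  ⇒  -41q = -17  ⇒  q = 17/41.

q = 17/41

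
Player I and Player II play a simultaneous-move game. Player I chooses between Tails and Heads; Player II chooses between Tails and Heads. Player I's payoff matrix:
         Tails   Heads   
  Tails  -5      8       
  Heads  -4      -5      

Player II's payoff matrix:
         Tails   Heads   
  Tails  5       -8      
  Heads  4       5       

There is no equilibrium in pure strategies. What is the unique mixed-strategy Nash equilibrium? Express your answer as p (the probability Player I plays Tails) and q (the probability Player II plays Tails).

p = 1/14, q = 13/14

Set Player II's expected payoff from Tails equal to that from Heads:
  Player II's payoff to Tails: p·5 + (1−p)·4 = p + 4
  Player II's payoff to Heads: p·(-8) + (1−p)·5 = -13p + 5
  p + 4 = -13p + 5  ⇒  14p = 1  ⇒  p = 1/14.
Set Player I's expected payoff from Tails equal to that from Heads:
  Player I's payoff to Tails: q·(-5) + (1−q)·8 = -13q + 8
  Player I's payoff to Heads: q·(-4) + (1−q)·(-5) = q - 5
  -13q + 8 = q - 5  ⇒  -14q = -13  ⇒  q = 13/14.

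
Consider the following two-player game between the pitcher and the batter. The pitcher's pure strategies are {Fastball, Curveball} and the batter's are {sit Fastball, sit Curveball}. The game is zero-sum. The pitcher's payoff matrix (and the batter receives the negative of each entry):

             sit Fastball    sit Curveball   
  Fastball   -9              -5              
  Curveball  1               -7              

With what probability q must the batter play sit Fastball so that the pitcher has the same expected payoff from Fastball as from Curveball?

q = 1/6

The batter's mix must leave the pitcher indifferent between Fastball and Curveball.
  the pitcher's payoff from Fastball: q·(-9) + (1−q)·(-5) = -4q - 5
  the pitcher's payoff from Curveball: q·1 + (1−q)·(-7) = 8q - 7
  -4q - 5 = 8q - 7  ⇒  -12q = -2  ⇒  q = 1/6.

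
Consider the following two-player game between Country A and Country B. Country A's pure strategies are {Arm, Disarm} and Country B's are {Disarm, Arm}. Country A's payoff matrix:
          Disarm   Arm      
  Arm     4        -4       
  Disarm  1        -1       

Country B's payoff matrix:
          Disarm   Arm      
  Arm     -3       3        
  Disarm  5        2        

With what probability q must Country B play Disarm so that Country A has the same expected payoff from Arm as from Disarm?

In a mixed equilibrium Country A is indifferent between Arm and Disarm; this condition fixes q.
  Country A's payoff to Arm: q·4 + (1−q)·(-4) = 8q - 4
  Country A's payoff to Disarm: q·1 + (1−q)·(-1) = 2q - 1
  8q - 4 = 2q - 1  ⇒  6q = 3  ⇒  q = 1/2.

q = 1/2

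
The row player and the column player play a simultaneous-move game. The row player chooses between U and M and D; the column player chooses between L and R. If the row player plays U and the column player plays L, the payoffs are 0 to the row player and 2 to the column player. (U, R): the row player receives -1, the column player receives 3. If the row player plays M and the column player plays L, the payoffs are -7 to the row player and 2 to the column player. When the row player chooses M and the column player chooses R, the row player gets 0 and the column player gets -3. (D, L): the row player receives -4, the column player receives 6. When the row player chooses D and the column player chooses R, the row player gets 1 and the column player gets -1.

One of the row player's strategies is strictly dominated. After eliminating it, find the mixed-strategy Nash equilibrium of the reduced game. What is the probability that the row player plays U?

p = 7/8

The row player's strategy M is strictly dominated by D: -4 > -7 and 1 > 0. Eliminate M.
Set the column player's expected payoff from L equal to that from R:
  the column player's expected payoff from L: p·2 + (1−p)·6 = -4p + 6
  the column player's expected payoff from R: p·3 + (1−p)·(-1) = 4p - 1
  -4p + 6 = 4p - 1  ⇒  -8p = -7  ⇒  p = 7/8.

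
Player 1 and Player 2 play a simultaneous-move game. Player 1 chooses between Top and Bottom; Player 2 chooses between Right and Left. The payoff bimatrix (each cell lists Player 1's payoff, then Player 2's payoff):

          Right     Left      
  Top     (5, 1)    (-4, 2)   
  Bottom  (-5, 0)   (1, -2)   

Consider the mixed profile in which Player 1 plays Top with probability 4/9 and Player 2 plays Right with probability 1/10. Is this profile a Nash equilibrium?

Given Player 1's mix p = 4/9, Player 2's payoff from Right is 4/9 but from Left is -2/9. Player 2 strictly prefers Right, so Player 2 would not mix.
So the proposed profile is not a Nash equilibrium.

No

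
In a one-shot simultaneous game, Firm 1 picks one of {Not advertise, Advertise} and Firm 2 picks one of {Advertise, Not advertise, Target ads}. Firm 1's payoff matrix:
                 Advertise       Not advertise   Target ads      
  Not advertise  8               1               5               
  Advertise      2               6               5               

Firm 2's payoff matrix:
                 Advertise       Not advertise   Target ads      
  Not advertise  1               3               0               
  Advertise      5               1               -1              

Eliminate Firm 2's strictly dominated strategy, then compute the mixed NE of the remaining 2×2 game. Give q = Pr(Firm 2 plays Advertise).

q = 5/11

Firm 2's strategy Target ads is strictly dominated by Not advertise: 3 > 0 and 1 > -1. Eliminate Target ads.
Set Firm 1's expected payoff from Not advertise equal to that from Advertise:
  Firm 1's expected payoff from Not advertise: q·8 + (1−q)·1 = 7q + 1
  Firm 1's expected payoff from Advertise: q·2 + (1−q)·6 = -4q + 6
  7q + 1 = -4q + 6  ⇒  11q = 5  ⇒  q = 5/11.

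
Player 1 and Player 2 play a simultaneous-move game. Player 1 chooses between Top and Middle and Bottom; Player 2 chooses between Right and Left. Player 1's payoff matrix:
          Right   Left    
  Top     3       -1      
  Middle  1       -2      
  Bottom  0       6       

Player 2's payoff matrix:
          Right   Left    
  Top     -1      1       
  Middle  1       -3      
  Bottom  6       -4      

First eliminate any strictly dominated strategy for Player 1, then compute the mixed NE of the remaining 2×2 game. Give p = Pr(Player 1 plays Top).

Player 1's strategy Middle is strictly dominated by Top: 3 > 1 and -1 > -2. Eliminate Middle.
Player 2's indifference between Right and Left determines Player 1's mixing probability p:
  Player 2's payoff from Right: p·(-1) + (1−p)·6 = -7p + 6
  Player 2's payoff from Left: p·1 + (1−p)·(-4) = 5p - 4
  -7p + 6 = 5p - 4  ⇒  -12p = -10  ⇒  p = 5/6.

p = 5/6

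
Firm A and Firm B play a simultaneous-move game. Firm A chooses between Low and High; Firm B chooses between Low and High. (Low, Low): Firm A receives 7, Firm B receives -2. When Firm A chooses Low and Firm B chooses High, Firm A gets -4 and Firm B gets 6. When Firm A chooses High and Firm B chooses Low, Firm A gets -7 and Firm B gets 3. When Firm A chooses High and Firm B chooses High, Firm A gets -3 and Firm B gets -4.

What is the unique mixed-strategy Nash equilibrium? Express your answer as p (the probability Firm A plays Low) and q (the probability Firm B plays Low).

p = 7/15, q = 1/15

In a mixed equilibrium Firm B is indifferent between Low and High; this condition fixes p.
  Firm B's expected payoff from Low: p·(-2) + (1−p)·3 = -5p + 3
  Firm B's expected payoff from High: p·6 + (1−p)·(-4) = 10p - 4
  -5p + 3 = 10p - 4  ⇒  -15p = -7  ⇒  p = 7/15.
Firm B's mix must leave Firm A indifferent between Low and High.
  Firm A's payoff to Low: q·7 + (1−q)·(-4) = 11q - 4
  Firm A's payoff to High: q·(-7) + (1−q)·(-3) = -4q - 3
  11q - 4 = -4q - 3  ⇒  15q = 1  ⇒  q = 1/15.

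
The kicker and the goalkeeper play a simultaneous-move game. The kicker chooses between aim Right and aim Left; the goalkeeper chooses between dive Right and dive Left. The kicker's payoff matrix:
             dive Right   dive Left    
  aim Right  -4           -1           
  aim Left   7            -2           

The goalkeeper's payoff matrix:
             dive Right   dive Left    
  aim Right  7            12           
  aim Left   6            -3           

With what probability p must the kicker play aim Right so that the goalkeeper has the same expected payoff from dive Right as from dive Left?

p = 9/14

The kicker's mix must leave the goalkeeper indifferent between dive Right and dive Left.
  the goalkeeper's payoff to dive Right: p·7 + (1−p)·6 = p + 6
  the goalkeeper's payoff to dive Left: p·12 + (1−p)·(-3) = 15p - 3
  p + 6 = 15p - 3  ⇒  -14p = -9  ⇒  p = 9/14.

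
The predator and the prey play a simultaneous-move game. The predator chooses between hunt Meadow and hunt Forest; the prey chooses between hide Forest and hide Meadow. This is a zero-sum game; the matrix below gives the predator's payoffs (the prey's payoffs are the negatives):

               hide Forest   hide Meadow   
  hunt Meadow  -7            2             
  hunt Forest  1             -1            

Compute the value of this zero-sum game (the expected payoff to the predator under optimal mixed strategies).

v = -5/11

The prey's mix must leave the predator indifferent between hunt Meadow and hunt Forest.
  the predator's payoff to hunt Meadow: q·(-7) + (1−q)·2 = -9q + 2
  the predator's payoff to hunt Forest: q·1 + (1−q)·(-1) = 2q - 1
  -9q + 2 = 2q - 1  ⇒  -11q = -3  ⇒  q = 3/11.
The value is the predator's expected payoff against this mix (using hunt Meadow): (3/11)·(-7) + (8/11)·2 = -5/11.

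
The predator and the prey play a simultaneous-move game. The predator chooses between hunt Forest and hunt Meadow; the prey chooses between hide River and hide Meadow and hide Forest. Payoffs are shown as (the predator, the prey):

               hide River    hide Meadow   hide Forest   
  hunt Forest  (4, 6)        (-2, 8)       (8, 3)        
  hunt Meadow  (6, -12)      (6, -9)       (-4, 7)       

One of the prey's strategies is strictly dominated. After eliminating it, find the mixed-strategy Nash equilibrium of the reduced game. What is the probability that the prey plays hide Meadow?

The prey's strategy hide River is strictly dominated by hide Meadow: 8 > 6 and -9 > -12. Eliminate hide River.
The predator's indifference between hunt Forest and hunt Meadow determines the prey's mixing probability q:
  the predator's payoff to hunt Forest: q·(-2) + (1−q)·8 = -10q + 8
  the predator's payoff to hunt Meadow: q·6 + (1−q)·(-4) = 10q - 4
  -10q + 8 = 10q - 4  ⇒  -20q = -12  ⇒  q = 3/5.

q = 3/5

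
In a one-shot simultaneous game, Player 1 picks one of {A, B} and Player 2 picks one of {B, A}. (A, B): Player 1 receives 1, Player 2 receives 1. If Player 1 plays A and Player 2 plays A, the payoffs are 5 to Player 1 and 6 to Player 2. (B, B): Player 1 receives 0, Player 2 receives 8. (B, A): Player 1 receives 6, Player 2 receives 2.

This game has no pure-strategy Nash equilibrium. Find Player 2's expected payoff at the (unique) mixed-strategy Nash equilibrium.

46/11

Set Player 2's expected payoff from B equal to that from A:
  Player 2's expected payoff from B: p·1 + (1−p)·8 = -7p + 8
  Player 2's expected payoff from A: p·6 + (1−p)·2 = 4p + 2
  -7p + 8 = 4p + 2  ⇒  -11p = -6  ⇒  p = 6/11.
At equilibrium Player 2 is indifferent across columns, so Player 2's payoff equals the payoff from B: (6/11)·1 + (5/11)·8 = 46/11.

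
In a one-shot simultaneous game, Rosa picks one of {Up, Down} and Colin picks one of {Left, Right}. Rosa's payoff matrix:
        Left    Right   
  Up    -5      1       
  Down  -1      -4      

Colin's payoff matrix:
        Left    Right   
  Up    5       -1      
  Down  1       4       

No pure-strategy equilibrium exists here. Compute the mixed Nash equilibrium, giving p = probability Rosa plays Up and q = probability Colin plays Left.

p = 1/3, q = 5/9

Colin's indifference between Left and Right determines Rosa's mixing probability p:
  Colin's expected payoff from Left: p·5 + (1−p)·1 = 4p + 1
  Colin's expected payoff from Right: p·(-1) + (1−p)·4 = -5p + 4
  4p + 1 = -5p + 4  ⇒  9p = 3  ⇒  p = 1/3.
For Rosa to be willing to mix, Rosa must be indifferent between Up and Down, which pins down Colin's mix.
  Rosa's payoff from Up: q·(-5) + (1−q)·1 = -6q + 1
  Rosa's payoff from Down: q·(-1) + (1−q)·(-4) = 3q - 4
  -6q + 1 = 3q - 4  ⇒  -9q = -5  ⇒  q = 5/9.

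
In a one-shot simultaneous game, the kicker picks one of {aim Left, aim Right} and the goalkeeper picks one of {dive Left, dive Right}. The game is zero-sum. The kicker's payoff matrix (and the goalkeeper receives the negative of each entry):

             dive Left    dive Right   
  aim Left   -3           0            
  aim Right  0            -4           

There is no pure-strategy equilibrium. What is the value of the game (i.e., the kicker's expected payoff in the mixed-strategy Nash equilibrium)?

In a mixed equilibrium the kicker is indifferent between aim Left and aim Right; this condition fixes q.
  the kicker's payoff to aim Left: q·(-3) + (1−q)·0 = -3q
  the kicker's payoff to aim Right: q·0 + (1−q)·(-4) = 4q - 4
  -3q = 4q - 4  ⇒  -7q = -4  ⇒  q = 4/7.
The value is the kicker's expected payoff against this mix (using aim Left): (4/7)·(-3) + (3/7)·0 = -12/7.

v = -12/7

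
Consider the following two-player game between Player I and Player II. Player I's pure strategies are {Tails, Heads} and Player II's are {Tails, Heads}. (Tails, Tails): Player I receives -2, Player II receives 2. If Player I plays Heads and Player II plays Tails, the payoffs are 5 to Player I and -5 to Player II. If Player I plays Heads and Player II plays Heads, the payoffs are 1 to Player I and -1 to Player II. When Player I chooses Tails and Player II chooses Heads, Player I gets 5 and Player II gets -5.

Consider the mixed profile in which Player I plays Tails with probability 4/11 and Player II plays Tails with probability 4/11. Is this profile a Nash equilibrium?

Yes

Check Player II's indifference given Player I's mix p = 4/11:
  payoff from Tails = -27/11; payoff from Heads = -27/11 — equal.
Check Player I's indifference given Player II's mix q = 4/11:
  payoff from Tails = 27/11; payoff from Heads = 27/11 — equal.
Both players are indifferent, so neither can profitably deviate.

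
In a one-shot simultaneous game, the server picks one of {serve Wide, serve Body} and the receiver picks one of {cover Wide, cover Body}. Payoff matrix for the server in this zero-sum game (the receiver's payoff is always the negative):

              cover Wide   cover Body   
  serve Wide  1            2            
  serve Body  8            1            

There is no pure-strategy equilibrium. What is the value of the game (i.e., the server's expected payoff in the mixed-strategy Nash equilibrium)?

In a mixed equilibrium the server is indifferent between serve Wide and serve Body; this condition fixes q.
  the server's expected payoff from serve Wide: q·1 + (1−q)·2 = -q + 2
  the server's expected payoff from serve Body: q·8 + (1−q)·1 = 7q + 1
  -q + 2 = 7q + 1  ⇒  -8q = -1  ⇒  q = 1/8.
The value is the server's expected payoff against this mix (using serve Wide): (1/8)·1 + (7/8)·2 = 15/8.

v = 15/8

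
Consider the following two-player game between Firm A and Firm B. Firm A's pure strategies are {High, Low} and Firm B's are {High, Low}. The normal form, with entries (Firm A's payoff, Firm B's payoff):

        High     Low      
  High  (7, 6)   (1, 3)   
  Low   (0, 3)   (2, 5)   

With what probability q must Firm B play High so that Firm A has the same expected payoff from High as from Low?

Firm B's mix must leave Firm A indifferent between High and Low.
  Firm A's payoff from High: q·7 + (1−q)·1 = 6q + 1
  Firm A's payoff from Low: q·0 + (1−q)·2 = -2q + 2
  6q + 1 = -2q + 2  ⇒  8q = 1  ⇒  q = 1/8.

q = 1/8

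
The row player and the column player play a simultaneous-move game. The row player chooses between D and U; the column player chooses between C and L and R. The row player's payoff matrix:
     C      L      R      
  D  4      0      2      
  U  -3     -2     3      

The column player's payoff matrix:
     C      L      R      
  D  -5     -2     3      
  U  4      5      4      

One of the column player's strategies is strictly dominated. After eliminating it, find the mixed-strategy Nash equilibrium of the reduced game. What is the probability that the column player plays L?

q = 1/3

The column player's strategy C is strictly dominated by L: -2 > -5 and 5 > 4. Eliminate C.
Set the row player's expected payoff from D equal to that from U:
  the row player's payoff from D: q·0 + (1−q)·2 = -2q + 2
  the row player's payoff from U: q·(-2) + (1−q)·3 = -5q + 3
  -2q + 2 = -5q + 3  ⇒  3q = 1  ⇒  q = 1/3.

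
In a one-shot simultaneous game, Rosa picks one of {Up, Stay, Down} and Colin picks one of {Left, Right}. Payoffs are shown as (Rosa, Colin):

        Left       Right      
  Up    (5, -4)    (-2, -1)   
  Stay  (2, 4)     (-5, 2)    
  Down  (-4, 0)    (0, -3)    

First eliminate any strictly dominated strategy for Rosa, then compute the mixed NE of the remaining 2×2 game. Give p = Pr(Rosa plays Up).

p = 1/2

Rosa's strategy Stay is strictly dominated by Up: 5 > 2 and -2 > -5. Eliminate Stay.
Rosa's mix must leave Colin indifferent between Left and Right.
  Colin's expected payoff from Left: p·(-4) + (1−p)·0 = -4p
  Colin's expected payoff from Right: p·(-1) + (1−p)·(-3) = 2p - 3
  -4p = 2p - 3  ⇒  -6p = -3  ⇒  p = 1/2.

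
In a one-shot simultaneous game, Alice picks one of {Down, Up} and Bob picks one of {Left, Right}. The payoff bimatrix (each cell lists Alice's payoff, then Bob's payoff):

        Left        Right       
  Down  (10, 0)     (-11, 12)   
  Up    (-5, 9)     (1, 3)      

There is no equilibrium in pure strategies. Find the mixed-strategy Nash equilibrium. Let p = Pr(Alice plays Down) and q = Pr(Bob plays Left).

p = 1/3, q = 4/9

For Bob to be willing to mix, Bob must be indifferent between Left and Right, which pins down Alice's mix.
  Bob's payoff to Left: p·0 + (1−p)·9 = -9p + 9
  Bob's payoff to Right: p·12 + (1−p)·3 = 9p + 3
  -9p + 9 = 9p + 3  ⇒  -18p = -6  ⇒  p = 1/3.
For Alice to be willing to mix, Alice must be indifferent between Down and Up, which pins down Bob's mix.
  Alice's expected payoff from Down: q·10 + (1−q)·(-11) = 21q - 11
  Alice's expected payoff from Up: q·(-5) + (1−q)·1 = -6q + 1
  21q - 11 = -6q + 1  ⇒  27q = 12  ⇒  q = 4/9.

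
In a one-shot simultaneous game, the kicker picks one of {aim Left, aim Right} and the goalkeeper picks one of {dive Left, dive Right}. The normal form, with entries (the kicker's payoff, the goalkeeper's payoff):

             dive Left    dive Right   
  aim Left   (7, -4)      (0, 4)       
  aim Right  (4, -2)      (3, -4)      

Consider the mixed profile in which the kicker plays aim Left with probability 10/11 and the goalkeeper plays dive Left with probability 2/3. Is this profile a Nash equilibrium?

No

Given the kicker's mix p = 10/11, the goalkeeper's payoff from dive Left is -42/11 but from dive Right is 36/11. The goalkeeper strictly prefers dive Right, so the goalkeeper would not mix.
So the proposed profile is not a Nash equilibrium.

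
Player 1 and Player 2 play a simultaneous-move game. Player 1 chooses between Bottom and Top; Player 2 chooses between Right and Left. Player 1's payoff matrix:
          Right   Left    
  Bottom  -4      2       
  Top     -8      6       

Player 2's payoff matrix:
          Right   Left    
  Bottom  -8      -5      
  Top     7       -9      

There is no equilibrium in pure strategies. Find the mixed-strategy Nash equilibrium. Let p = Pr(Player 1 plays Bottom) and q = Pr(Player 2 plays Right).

p = 16/19, q = 1/2

Player 1's mix must leave Player 2 indifferent between Right and Left.
  Player 2's payoff from Right: p·(-8) + (1−p)·7 = -15p + 7
  Player 2's payoff from Left: p·(-5) + (1−p)·(-9) = 4p - 9
  -15p + 7 = 4p - 9  ⇒  -19p = -16  ⇒  p = 16/19.
Set Player 1's expected payoff from Bottom equal to that from Top:
  Player 1's payoff from Bottom: q·(-4) + (1−q)·2 = -6q + 2
  Player 1's payoff from Top: q·(-8) + (1−q)·6 = -14q + 6
  -6q + 2 = -14q + 6  ⇒  8q = 4  ⇒  q = 1/2.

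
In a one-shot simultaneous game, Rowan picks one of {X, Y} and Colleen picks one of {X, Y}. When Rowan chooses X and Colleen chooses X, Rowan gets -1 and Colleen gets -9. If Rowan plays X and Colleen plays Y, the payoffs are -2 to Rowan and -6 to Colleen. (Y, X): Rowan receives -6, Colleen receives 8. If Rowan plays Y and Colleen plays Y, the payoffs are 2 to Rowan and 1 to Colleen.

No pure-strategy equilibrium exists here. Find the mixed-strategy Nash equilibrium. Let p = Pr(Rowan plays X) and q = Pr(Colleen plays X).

For Colleen to be willing to mix, Colleen must be indifferent between X and Y, which pins down Rowan's mix.
  Colleen's payoff to X: p·(-9) + (1−p)·8 = -17p + 8
  Colleen's payoff to Y: p·(-6) + (1−p)·1 = -7p + 1
  -17p + 8 = -7p + 1  ⇒  -10p = -7  ⇒  p = 7/10.
Colleen's mix must leave Rowan indifferent between X and Y.
  Rowan's payoff to X: q·(-1) + (1−q)·(-2) = q - 2
  Rowan's payoff to Y: q·(-6) + (1−q)·2 = -8q + 2
  q - 2 = -8q + 2  ⇒  9q = 4  ⇒  q = 4/9.

p = 7/10, q = 4/9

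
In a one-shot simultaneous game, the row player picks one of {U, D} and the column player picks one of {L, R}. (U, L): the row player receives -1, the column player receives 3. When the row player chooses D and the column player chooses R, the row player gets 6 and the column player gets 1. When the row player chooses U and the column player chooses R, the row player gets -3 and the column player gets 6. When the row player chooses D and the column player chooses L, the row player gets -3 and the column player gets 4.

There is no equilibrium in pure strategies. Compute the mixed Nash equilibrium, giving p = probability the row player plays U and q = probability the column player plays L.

p = 1/2, q = 9/11

Set the column player's expected payoff from L equal to that from R:
  the column player's expected payoff from L: p·3 + (1−p)·4 = -p + 4
  the column player's expected payoff from R: p·6 + (1−p)·1 = 5p + 1
  -p + 4 = 5p + 1  ⇒  -6p = -3  ⇒  p = 1/2.
Set the row player's expected payoff from U equal to that from D:
  the row player's payoff from U: q·(-1) + (1−q)·(-3) = 2q - 3
  the row player's payoff from D: q·(-3) + (1−q)·6 = -9q + 6
  2q - 3 = -9q + 6  ⇒  11q = 9  ⇒  q = 9/11.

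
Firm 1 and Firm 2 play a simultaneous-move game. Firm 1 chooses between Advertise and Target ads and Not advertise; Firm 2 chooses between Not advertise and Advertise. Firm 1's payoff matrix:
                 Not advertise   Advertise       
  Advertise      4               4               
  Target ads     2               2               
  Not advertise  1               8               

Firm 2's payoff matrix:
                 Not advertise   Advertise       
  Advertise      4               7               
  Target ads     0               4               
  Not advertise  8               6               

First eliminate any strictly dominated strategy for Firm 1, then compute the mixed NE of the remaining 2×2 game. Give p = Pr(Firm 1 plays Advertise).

p = 2/5

Firm 1's strategy Target ads is strictly dominated by Advertise: 4 > 2 and 4 > 2. Eliminate Target ads.
Firm 1's mix must leave Firm 2 indifferent between Not advertise and Advertise.
  Firm 2's payoff to Not advertise: p·4 + (1−p)·8 = -4p + 8
  Firm 2's payoff to Advertise: p·7 + (1−p)·6 = p + 6
  -4p + 8 = p + 6  ⇒  -5p = -2  ⇒  p = 2/5.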